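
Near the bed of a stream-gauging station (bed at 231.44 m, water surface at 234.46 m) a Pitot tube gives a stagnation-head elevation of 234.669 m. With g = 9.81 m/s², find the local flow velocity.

v ≈ 2.02 m/s

Near the bed, under hydrostatic conditions, the piezometric head (z + ψ) equals the free-surface elevation, 234.46 m.
Velocity head = total − piezometric = 234.669 − 234.46 = 0.209 m.
v = √(2g·h_v) = √(2 × 9.81 × 0.209) = 2.02 m/s.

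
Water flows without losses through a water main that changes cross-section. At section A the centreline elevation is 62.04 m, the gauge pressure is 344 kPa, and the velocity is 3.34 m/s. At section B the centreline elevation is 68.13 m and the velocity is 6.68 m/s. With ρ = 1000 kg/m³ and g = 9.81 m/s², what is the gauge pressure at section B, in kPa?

Pressure head at A: ψ₁ = P₁/(ρg) = 344×1000 / (1000 × 9.81) = 35.07 m.
Velocity heads: v₁²/2g = 3.34²/19.62 = 0.569 m; v₂²/2g = 6.68²/19.62 = 2.274 m.
Total head H = z₁ + ψ₁ + v₁²/2g = 62.04 + 35.07 + 0.569 = 97.68 m.
ψ₂ = H − z₂ − v₂²/2g = 97.68 − 68.13 − 2.274 = 27.28 m.
P₂ = ρgψ₂ = 1000 × 9.81 × 27.28 ≈ 268 kPa.

P₂ ≈ 268 kPa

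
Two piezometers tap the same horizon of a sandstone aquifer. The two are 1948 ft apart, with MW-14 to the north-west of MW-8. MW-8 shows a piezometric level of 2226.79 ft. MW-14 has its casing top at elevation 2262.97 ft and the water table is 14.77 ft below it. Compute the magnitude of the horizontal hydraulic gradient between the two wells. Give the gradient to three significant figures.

i ≈ 0.0110

Total head at MW-8: h = 2226.79 ft (water level in the piezometer is the total head).
Total head at MW-14: h = 2262.97 − 14.77 = 2248.20 ft.
Head difference: h(MW-8) − h(MW-14) = 2226.79 − 2248.20 = -21.41 ft.
Hydraulic gradient: i = |Δh| / L = 21.41 / 1948 = 0.0110.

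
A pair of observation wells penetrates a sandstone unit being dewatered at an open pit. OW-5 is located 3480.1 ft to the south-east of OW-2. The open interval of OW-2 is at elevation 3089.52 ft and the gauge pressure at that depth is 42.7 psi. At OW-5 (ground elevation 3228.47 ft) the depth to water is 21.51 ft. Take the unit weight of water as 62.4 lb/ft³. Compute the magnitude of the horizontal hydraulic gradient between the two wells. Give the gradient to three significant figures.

Pressure head at OW-2: ψ = 144·P/γ = 144 × 42.7 / 62.4 = 98.54 ft.
Total head at OW-2: h = z + ψ = 3089.52 + 98.54 = 3188.06 ft.
Total head at OW-5: h = 3228.47 − 21.51 = 3206.96 ft.
Head difference: h(OW-2) − h(OW-5) = 3188.06 − 3206.96 = -18.90 ft.
Hydraulic gradient: i = |Δh| / L = 18.90 / 3480.1 = 0.00543.

i ≈ 0.00543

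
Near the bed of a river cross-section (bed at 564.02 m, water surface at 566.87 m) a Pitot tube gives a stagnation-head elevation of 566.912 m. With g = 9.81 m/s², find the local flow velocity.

v ≈ 0.908 m/s

Near the bed, under hydrostatic conditions, the piezometric head (z + ψ) equals the free-surface elevation, 566.87 m.
Velocity head = total − piezometric = 566.912 − 566.87 = 0.042 m.
v = √(2g·h_v) = √(2 × 9.81 × 0.042) = 0.908 m/s.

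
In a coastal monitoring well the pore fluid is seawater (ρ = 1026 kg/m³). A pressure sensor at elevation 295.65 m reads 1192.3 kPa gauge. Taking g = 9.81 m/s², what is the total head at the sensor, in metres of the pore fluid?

ψ = P/(ρg) = 1192.3×1000 / (1026 × 9.81) = 118.46 m.
h = z + ψ = 295.65 + 118.46 = 414.11 m.

h ≈ 414.11 m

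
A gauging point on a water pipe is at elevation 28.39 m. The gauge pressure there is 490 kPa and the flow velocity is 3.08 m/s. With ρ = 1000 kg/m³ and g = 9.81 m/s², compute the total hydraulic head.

h ≈ 78.82 m

Pressure head ψ = P/(ρg) = 490×1000 / (1000 × 9.81) = 49.95 m.
Velocity head = v²/(2g) = 3.08² / (2 × 9.81) = 0.484 m.
h = z + ψ + v²/(2g) = 28.39 + 49.95 + 0.484 = 78.82 m.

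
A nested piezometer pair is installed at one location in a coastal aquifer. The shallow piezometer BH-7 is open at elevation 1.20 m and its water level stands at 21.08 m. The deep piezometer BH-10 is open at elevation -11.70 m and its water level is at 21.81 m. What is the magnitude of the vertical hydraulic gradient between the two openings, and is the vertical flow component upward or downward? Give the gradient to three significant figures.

Total head at BH-7: h = 21.08 m (water level in the standpipe).
Total head at BH-10: h = 21.81 m.
Δh = h(BH-7) − h(BH-10) = 21.08 − 21.81 = -0.73 m.
Vertical separation Δz = 1.20 − (-11.70) = 12.90 m.
|i_v| = |Δh| / Δz = 0.73 / 12.90 = 0.0566.
Head is higher in the deep piezometer, so vertical flow is upward (discharge condition).

|i_v| ≈ 0.0566; vertical flow is upward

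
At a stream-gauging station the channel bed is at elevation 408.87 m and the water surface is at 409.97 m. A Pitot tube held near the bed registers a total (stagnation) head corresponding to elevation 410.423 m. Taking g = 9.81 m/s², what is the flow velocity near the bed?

v ≈ 2.98 m/s

Near the bed, under hydrostatic conditions, the piezometric head (z + ψ) equals the free-surface elevation, 409.97 m.
Velocity head = total − piezometric = 410.423 − 409.97 = 0.453 m.
v = √(2g·h_v) = √(2 × 9.81 × 0.453) = 2.98 m/s.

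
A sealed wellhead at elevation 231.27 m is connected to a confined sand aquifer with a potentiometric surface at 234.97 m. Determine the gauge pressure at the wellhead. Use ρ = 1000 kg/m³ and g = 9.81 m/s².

Head above the cap: Δh = 234.97 − 231.27 = 3.70 m.
P = ρgΔh = 1000 × 9.81 × 3.70 = 36297 Pa ≈ 36.3 kPa.

P ≈ 36.3 kPa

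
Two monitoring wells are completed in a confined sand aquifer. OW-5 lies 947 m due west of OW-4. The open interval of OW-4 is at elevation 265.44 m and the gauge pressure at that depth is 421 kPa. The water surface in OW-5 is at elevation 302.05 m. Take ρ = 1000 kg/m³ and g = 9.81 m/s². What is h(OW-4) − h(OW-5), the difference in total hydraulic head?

Pressure head at OW-4: ψ = P/(ρg) = 421×1000 / (1000 × 9.81) = 42.92 m.
Total head at OW-4: h = z + ψ = 265.44 + 42.92 = 308.36 m.
Total head at OW-5: h = 302.05 m (water level in the piezometer is the total head).
Head difference: h(OW-4) − h(OW-5) = 308.36 − 302.05 = 6.31 m.

Δh ≈ 6.31 m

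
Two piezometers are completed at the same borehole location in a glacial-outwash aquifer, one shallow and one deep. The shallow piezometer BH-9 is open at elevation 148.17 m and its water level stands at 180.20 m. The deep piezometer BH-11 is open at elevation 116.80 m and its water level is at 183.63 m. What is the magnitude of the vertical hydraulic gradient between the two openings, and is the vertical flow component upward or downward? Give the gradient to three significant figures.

Total head at BH-9: h = 180.20 m (water level in the standpipe).
Total head at BH-11: h = 183.63 m.
Δh = h(BH-9) − h(BH-11) = 180.20 − 183.63 = -3.43 m.
Vertical separation Δz = 148.17 − 116.80 = 31.37 m.
|i_v| = |Δh| / Δz = 3.43 / 31.37 = 0.109.
Head is higher in the deep piezometer, so vertical flow is upward (discharge condition).

|i_v| ≈ 0.109; vertical flow is upward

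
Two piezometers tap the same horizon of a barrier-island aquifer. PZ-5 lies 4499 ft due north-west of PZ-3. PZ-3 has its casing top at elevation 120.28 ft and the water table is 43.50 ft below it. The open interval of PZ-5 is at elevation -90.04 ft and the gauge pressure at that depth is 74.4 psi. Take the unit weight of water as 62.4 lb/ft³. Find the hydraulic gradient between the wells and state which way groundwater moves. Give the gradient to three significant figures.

i ≈ 0.00108; groundwater flows toward the south-east

Total head at PZ-3: h = 120.28 − 43.50 = 76.78 ft.
Pressure head at PZ-5: ψ = 144·P/γ = 144 × 74.4 / 62.4 = 171.69 ft.
Total head at PZ-5: h = z + ψ = -90.04 + 171.69 = 81.65 ft.
Head difference: h(PZ-3) − h(PZ-5) = 76.78 − 81.65 = -4.87 ft.
Hydraulic gradient: i = |Δh| / L = 4.87 / 4499 = 0.00108.
Flow is from higher to lower head: from PZ-5 toward PZ-3, i.e. toward the south-east.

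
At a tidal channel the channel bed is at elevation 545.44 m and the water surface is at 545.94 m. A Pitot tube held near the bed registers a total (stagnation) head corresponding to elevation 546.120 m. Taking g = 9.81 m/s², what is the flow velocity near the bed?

Near the bed, under hydrostatic conditions, the piezometric head (z + ψ) equals the free-surface elevation, 545.94 m.
Velocity head = total − piezometric = 546.120 − 545.94 = 0.180 m.
v = √(2g·h_v) = √(2 × 9.81 × 0.180) = 1.88 m/s.

v ≈ 1.88 m/s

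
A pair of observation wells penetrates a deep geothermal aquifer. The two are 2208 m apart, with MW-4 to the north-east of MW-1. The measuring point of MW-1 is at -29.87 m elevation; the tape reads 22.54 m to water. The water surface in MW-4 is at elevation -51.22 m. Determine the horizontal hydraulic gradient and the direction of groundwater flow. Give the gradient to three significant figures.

Total head at MW-1: h = -29.87 − 22.54 = -52.41 m.
Total head at MW-4: h = -51.22 m (water level in the piezometer is the total head).
Head difference: h(MW-1) − h(MW-4) = -52.41 − (-51.22) = -1.19 m.
Hydraulic gradient: i = |Δh| / L = 1.19 / 2208 = 0.000539.
Flow is from higher to lower head: from MW-4 toward MW-1, i.e. toward the south-west.

i ≈ 0.000539; groundwater flows toward the south-west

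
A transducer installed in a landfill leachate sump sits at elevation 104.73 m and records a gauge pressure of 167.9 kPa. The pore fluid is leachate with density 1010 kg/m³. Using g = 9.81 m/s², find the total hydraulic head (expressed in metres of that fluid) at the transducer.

ψ = P/(ρg) = 167.9×1000 / (1010 × 9.81) = 16.95 m.
h = z + ψ = 104.73 + 16.95 = 121.68 m.

h ≈ 121.68 m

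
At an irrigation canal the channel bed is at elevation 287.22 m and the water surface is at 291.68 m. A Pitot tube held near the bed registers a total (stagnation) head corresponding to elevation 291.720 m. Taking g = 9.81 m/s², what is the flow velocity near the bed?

Near the bed, under hydrostatic conditions, the piezometric head (z + ψ) equals the free-surface elevation, 291.68 m.
Velocity head = total − piezometric = 291.720 − 291.68 = 0.040 m.
v = √(2g·h_v) = √(2 × 9.81 × 0.040) = 0.886 m/s.

v ≈ 0.886 m/s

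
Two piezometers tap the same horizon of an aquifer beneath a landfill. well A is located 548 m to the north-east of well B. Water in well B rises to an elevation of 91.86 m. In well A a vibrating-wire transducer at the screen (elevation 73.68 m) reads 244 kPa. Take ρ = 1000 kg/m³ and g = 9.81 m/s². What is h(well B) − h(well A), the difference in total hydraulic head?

Δh ≈ -6.69 m

Total head at well B: h = 91.86 m (water level in the piezometer is the total head).
Pressure head at well A: ψ = P/(ρg) = 244×1000 / (1000 × 9.81) = 24.87 m.
Total head at well A: h = z + ψ = 73.68 + 24.87 = 98.55 m.
Head difference: h(well B) − h(well A) = 91.86 − 98.55 = -6.69 m.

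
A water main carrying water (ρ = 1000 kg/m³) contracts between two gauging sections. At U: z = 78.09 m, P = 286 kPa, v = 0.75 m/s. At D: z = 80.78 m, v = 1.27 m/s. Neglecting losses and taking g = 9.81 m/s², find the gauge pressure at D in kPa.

Pressure head at U: ψ₁ = P₁/(ρg) = 286×1000 / (1000 × 9.81) = 29.15 m.
Velocity heads: v₁²/2g = 0.75²/19.62 = 0.029 m; v₂²/2g = 1.27²/19.62 = 0.082 m.
Total head H = z₁ + ψ₁ + v₁²/2g = 78.09 + 29.15 + 0.029 = 107.27 m.
ψ₂ = H − z₂ − v₂²/2g = 107.27 − 80.78 − 0.082 = 26.41 m.
P₂ = ρgψ₂ = 1000 × 9.81 × 26.41 ≈ 259 kPa.

P₂ ≈ 259 kPa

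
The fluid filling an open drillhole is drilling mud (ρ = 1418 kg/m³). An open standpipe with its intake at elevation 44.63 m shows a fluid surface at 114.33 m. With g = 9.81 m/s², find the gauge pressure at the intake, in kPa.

Pressure head ψ = h − z = 114.33 − 44.63 = 69.70 m.
P = ρgψ = 1418 × 9.81 × 69.70 = 969567 Pa ≈ 970 kPa.

P ≈ 970 kPa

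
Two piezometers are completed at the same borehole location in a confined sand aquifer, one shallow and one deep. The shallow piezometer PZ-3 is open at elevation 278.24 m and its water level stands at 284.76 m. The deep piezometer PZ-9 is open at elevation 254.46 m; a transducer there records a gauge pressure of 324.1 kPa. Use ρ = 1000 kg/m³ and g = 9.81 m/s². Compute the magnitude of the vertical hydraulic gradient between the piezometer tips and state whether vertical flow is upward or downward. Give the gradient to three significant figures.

Total head at PZ-3: h = 284.76 m (water level in the standpipe).
Pressure head at PZ-9: ψ = P/(ρg) = 324.1×1000 / (1000 × 9.81) = 33.04 m.
Total head at PZ-9: h = z + ψ = 254.46 + 33.04 = 287.50 m.
Δh = h(PZ-3) − h(PZ-9) = 284.76 − 287.50 = -2.74 m.
Vertical separation Δz = 278.24 − 254.46 = 23.78 m.
|i_v| = |Δh| / Δz = 2.74 / 23.78 = 0.115.
Head is higher in the deep piezometer, so vertical flow is upward (discharge condition).

|i_v| ≈ 0.115; vertical flow is upward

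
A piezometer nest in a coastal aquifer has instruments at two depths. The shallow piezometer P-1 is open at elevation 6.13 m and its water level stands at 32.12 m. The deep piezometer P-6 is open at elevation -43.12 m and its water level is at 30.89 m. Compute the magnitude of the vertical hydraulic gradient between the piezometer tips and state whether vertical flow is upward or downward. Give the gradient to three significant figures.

|i_v| ≈ 0.0250; vertical flow is downward

Total head at P-1: h = 32.12 m (water level in the standpipe).
Total head at P-6: h = 30.89 m.
Δh = h(P-1) − h(P-6) = 32.12 − 30.89 = 1.23 m.
Vertical separation Δz = 6.13 − (-43.12) = 49.25 m.
|i_v| = |Δh| / Δz = 1.23 / 49.25 = 0.0250.
Head is higher in the shallow piezometer, so vertical flow is downward (recharge condition).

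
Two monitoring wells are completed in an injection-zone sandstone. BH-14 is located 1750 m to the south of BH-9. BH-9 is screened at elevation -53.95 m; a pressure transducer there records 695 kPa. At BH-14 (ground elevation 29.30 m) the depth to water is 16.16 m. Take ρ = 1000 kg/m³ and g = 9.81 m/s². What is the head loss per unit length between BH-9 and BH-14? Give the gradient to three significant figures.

i ≈ 0.00215 m/m

Pressure head at BH-9: ψ = P/(ρg) = 695×1000 / (1000 × 9.81) = 70.85 m.
Total head at BH-9: h = z + ψ = -53.95 + 70.85 = 16.90 m.
Total head at BH-14: h = 29.30 − 16.16 = 13.14 m.
Head difference: h(BH-9) − h(BH-14) = 16.90 − 13.14 = 3.76 m.
Hydraulic gradient: i = |Δh| / L = 3.76 / 1750 = 0.00215.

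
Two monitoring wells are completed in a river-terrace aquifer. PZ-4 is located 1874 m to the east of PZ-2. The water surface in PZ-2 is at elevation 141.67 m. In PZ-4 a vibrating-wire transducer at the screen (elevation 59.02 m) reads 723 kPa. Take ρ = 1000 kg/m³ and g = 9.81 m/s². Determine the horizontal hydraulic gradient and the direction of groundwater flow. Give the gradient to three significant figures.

i ≈ 0.00478; groundwater flows toward the east

Total head at PZ-2: h = 141.67 m (water level in the piezometer is the total head).
Pressure head at PZ-4: ψ = P/(ρg) = 723×1000 / (1000 × 9.81) = 73.70 m.
Total head at PZ-4: h = z + ψ = 59.02 + 73.70 = 132.72 m.
Head difference: h(PZ-2) − h(PZ-4) = 141.67 − 132.72 = 8.95 m.
Hydraulic gradient: i = |Δh| / L = 8.95 / 1874 = 0.00478.
Flow is from higher to lower head: from PZ-2 toward PZ-4, i.e. toward the east.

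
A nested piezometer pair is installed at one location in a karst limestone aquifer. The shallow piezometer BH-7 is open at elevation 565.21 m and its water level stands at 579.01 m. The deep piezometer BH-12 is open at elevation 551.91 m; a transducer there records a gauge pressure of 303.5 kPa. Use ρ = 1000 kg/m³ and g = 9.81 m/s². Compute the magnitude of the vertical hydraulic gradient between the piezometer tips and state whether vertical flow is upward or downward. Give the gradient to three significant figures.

Total head at BH-7: h = 579.01 m (water level in the standpipe).
Pressure head at BH-12: ψ = P/(ρg) = 303.5×1000 / (1000 × 9.81) = 30.94 m.
Total head at BH-12: h = z + ψ = 551.91 + 30.94 = 582.85 m.
Δh = h(BH-7) − h(BH-12) = 579.01 − 582.85 = -3.84 m.
Vertical separation Δz = 565.21 − 551.91 = 13.30 m.
|i_v| = |Δh| / Δz = 3.84 / 13.30 = 0.289.
Head is higher in the deep piezometer, so vertical flow is upward (discharge condition).

|i_v| ≈ 0.289; vertical flow is upward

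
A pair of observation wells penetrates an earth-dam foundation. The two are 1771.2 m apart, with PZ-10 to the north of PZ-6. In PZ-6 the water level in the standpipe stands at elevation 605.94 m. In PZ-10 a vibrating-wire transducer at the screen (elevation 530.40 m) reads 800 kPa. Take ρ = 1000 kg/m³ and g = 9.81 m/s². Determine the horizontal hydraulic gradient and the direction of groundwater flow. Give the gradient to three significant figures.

i ≈ 0.00339; groundwater flows toward the south

Total head at PZ-6: h = 605.94 m (water level in the piezometer is the total head).
Pressure head at PZ-10: ψ = P/(ρg) = 800×1000 / (1000 × 9.81) = 81.55 m.
Total head at PZ-10: h = z + ψ = 530.40 + 81.55 = 611.95 m.
Head difference: h(PZ-6) − h(PZ-10) = 605.94 − 611.95 = -6.01 m.
Hydraulic gradient: i = |Δh| / L = 6.01 / 1771.2 = 0.00339.
Flow is from higher to lower head: from PZ-10 toward PZ-6, i.e. toward the south.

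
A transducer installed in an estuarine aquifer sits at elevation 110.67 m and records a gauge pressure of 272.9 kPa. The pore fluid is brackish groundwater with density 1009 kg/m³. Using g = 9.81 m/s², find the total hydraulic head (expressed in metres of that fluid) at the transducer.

ψ = P/(ρg) = 272.9×1000 / (1009 × 9.81) = 27.57 m.
h = z + ψ = 110.67 + 27.57 = 138.24 m.

h ≈ 138.24 m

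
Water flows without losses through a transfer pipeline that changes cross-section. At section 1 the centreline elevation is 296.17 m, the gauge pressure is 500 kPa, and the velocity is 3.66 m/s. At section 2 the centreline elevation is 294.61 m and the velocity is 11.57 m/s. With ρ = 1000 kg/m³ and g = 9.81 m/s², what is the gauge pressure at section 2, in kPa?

Pressure head at 1: ψ₁ = P₁/(ρg) = 500×1000 / (1000 × 9.81) = 50.97 m.
Velocity heads: v₁²/2g = 3.66²/19.62 = 0.683 m; v₂²/2g = 11.57²/19.62 = 6.823 m.
Total head H = z₁ + ψ₁ + v₁²/2g = 296.17 + 50.97 + 0.683 = 347.82 m.
ψ₂ = H − z₂ − v₂²/2g = 347.82 − 294.61 − 6.823 = 46.39 m.
P₂ = ρgψ₂ = 1000 × 9.81 × 46.39 ≈ 455 kPa.

P₂ ≈ 455 kPa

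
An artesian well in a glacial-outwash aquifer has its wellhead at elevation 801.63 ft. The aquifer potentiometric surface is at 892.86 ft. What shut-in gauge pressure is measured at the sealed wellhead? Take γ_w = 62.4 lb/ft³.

P ≈ 39.5 psi

Head above the cap: Δh = 892.86 − 801.63 = 91.23 ft.
P = γΔh/144 = 62.4 × 91.23 / 144 = 39.5 psi.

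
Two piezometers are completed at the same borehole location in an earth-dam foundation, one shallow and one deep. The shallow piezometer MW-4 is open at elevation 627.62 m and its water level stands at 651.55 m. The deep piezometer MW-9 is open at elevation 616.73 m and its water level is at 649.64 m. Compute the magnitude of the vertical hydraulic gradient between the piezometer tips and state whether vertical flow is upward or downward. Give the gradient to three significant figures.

Total head at MW-4: h = 651.55 m (water level in the standpipe).
Total head at MW-9: h = 649.64 m.
Δh = h(MW-4) − h(MW-9) = 651.55 − 649.64 = 1.91 m.
Vertical separation Δz = 627.62 − 616.73 = 10.89 m.
|i_v| = |Δh| / Δz = 1.91 / 10.89 = 0.175.
Head is higher in the shallow piezometer, so vertical flow is downward (recharge condition).

|i_v| ≈ 0.175; vertical flow is downward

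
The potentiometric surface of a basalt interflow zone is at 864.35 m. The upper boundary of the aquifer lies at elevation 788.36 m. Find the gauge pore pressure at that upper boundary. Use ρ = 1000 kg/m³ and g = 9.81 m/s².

Pressure head at the aquifer top: ψ = h − z = 864.35 − 788.36 = 75.99 m.
P = ρgψ = 1000 × 9.81 × 75.99 = 745462 Pa ≈ 745 kPa.

P ≈ 745 kPa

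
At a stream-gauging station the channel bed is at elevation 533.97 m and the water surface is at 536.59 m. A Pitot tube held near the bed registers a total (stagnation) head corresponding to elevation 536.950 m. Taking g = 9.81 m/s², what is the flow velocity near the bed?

Near the bed, under hydrostatic conditions, the piezometric head (z + ψ) equals the free-surface elevation, 536.59 m.
Velocity head = total − piezometric = 536.950 − 536.59 = 0.360 m.
v = √(2g·h_v) = √(2 × 9.81 × 0.360) = 2.66 m/s.

v ≈ 2.66 m/s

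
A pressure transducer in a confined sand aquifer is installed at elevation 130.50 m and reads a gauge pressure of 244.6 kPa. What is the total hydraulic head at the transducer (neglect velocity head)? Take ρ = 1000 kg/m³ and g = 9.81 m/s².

ψ = P/(ρg) = 244.6×1000 / (1000 × 9.81) = 24.93 m.
h = z + ψ = 130.50 + 24.93 = 155.43 m.

h ≈ 155.43 m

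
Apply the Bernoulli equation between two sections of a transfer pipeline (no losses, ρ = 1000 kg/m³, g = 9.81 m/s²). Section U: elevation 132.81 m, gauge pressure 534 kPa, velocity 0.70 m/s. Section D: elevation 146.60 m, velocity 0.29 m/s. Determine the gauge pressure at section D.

Pressure head at U: ψ₁ = P₁/(ρg) = 534×1000 / (1000 × 9.81) = 54.43 m.
Velocity heads: v₁²/2g = 0.70²/19.62 = 0.025 m; v₂²/2g = 0.29²/19.62 = 0.004 m.
Total head H = z₁ + ψ₁ + v₁²/2g = 132.81 + 54.43 + 0.025 = 187.27 m.
ψ₂ = H − z₂ − v₂²/2g = 187.27 − 146.60 − 0.004 = 40.67 m.
P₂ = ρgψ₂ = 1000 × 9.81 × 40.67 ≈ 399 kPa.

P₂ ≈ 399 kPa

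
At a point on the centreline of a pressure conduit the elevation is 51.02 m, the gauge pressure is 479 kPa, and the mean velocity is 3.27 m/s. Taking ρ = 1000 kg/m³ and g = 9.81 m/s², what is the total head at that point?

Pressure head ψ = P/(ρg) = 479×1000 / (1000 × 9.81) = 48.83 m.
Velocity head = v²/(2g) = 3.27² / (2 × 9.81) = 0.545 m.
h = z + ψ + v²/(2g) = 51.02 + 48.83 + 0.545 = 100.39 m.

h ≈ 100.39 m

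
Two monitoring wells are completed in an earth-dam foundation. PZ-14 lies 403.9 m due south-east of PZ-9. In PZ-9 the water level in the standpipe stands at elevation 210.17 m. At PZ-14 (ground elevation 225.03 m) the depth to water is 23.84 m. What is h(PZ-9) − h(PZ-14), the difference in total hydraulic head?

Δh ≈ 8.98 m

Total head at PZ-9: h = 210.17 m (water level in the piezometer is the total head).
Total head at PZ-14: h = 225.03 − 23.84 = 201.19 m.
Head difference: h(PZ-9) − h(PZ-14) = 210.17 − 201.19 = 8.98 m.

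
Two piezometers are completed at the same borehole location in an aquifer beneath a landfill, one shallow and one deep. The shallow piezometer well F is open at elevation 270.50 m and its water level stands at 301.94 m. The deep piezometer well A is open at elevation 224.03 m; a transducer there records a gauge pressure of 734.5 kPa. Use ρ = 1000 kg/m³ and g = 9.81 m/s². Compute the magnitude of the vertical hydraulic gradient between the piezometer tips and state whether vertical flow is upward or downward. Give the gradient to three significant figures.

|i_v| ≈ 0.0654; vertical flow is downward

Total head at well F: h = 301.94 m (water level in the standpipe).
Pressure head at well A: ψ = P/(ρg) = 734.5×1000 / (1000 × 9.81) = 74.87 m.
Total head at well A: h = z + ψ = 224.03 + 74.87 = 298.90 m.
Δh = h(well F) − h(well A) = 301.94 − 298.90 = 3.04 m.
Vertical separation Δz = 270.50 − 224.03 = 46.47 m.
|i_v| = |Δh| / Δz = 3.04 / 46.47 = 0.0654.
Head is higher in the shallow piezometer, so vertical flow is downward (recharge condition).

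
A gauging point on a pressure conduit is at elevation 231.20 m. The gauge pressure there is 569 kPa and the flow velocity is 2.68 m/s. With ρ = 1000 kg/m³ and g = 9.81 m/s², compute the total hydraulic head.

h ≈ 289.57 m

Pressure head ψ = P/(ρg) = 569×1000 / (1000 × 9.81) = 58.00 m.
Velocity head = v²/(2g) = 2.68² / (2 × 9.81) = 0.366 m.
h = z + ψ + v²/(2g) = 231.20 + 58.00 + 0.366 = 289.57 m.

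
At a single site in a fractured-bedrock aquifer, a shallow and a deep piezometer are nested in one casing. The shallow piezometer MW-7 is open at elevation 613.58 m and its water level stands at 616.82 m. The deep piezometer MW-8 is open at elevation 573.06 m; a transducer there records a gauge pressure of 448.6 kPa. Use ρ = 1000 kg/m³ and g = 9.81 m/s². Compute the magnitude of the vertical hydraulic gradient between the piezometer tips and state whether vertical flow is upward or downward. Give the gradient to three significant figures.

Total head at MW-7: h = 616.82 m (water level in the standpipe).
Pressure head at MW-8: ψ = P/(ρg) = 448.6×1000 / (1000 × 9.81) = 45.73 m.
Total head at MW-8: h = z + ψ = 573.06 + 45.73 = 618.79 m.
Δh = h(MW-7) − h(MW-8) = 616.82 − 618.79 = -1.97 m.
Vertical separation Δz = 613.58 − 573.06 = 40.52 m.
|i_v| = |Δh| / Δz = 1.97 / 40.52 = 0.0486.
Head is higher in the deep piezometer, so vertical flow is upward (discharge condition).

|i_v| ≈ 0.0486; vertical flow is upward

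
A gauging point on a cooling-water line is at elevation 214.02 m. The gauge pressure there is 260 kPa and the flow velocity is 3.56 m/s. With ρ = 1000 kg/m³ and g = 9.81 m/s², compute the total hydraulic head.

h ≈ 241.17 m

Pressure head ψ = P/(ρg) = 260×1000 / (1000 × 9.81) = 26.50 m.
Velocity head = v²/(2g) = 3.56² / (2 × 9.81) = 0.646 m.
h = z + ψ + v²/(2g) = 214.02 + 26.50 + 0.646 = 241.17 m.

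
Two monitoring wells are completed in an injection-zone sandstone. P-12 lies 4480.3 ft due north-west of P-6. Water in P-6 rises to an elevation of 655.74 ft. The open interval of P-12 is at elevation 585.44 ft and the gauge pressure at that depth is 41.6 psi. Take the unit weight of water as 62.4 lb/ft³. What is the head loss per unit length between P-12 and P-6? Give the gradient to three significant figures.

Total head at P-6: h = 655.74 ft (water level in the piezometer is the total head).
Pressure head at P-12: ψ = 144·P/γ = 144 × 41.6 / 62.4 = 96.00 ft.
Total head at P-12: h = z + ψ = 585.44 + 96.00 = 681.44 ft.
Head difference: h(P-6) − h(P-12) = 655.74 − 681.44 = -25.70 ft.
Hydraulic gradient: i = |Δh| / L = 25.70 / 4480.3 = 0.00574.

i ≈ 0.00574 ft/ft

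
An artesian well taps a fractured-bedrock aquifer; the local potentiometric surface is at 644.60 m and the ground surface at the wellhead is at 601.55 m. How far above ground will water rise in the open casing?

≈ 43.05 m above ground

Water rises to the potentiometric surface, so the rise above ground = 644.60 − 601.55 = 43.05 m.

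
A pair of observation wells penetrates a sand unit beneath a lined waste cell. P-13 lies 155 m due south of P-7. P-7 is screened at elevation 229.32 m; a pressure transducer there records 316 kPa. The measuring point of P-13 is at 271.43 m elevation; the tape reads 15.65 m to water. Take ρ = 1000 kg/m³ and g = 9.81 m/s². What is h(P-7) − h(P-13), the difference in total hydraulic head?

Δh ≈ 5.75 m

Pressure head at P-7: ψ = P/(ρg) = 316×1000 / (1000 × 9.81) = 32.21 m.
Total head at P-7: h = z + ψ = 229.32 + 32.21 = 261.53 m.
Total head at P-13: h = 271.43 − 15.65 = 255.78 m.
Head difference: h(P-7) − h(P-13) = 261.53 − 255.78 = 5.75 m.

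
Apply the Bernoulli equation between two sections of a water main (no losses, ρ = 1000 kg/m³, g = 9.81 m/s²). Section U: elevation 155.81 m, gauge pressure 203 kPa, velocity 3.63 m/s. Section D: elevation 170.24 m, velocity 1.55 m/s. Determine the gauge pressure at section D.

P₂ ≈ 66.8 kPa

Pressure head at U: ψ₁ = P₁/(ρg) = 203×1000 / (1000 × 9.81) = 20.69 m.
Velocity heads: v₁²/2g = 3.63²/19.62 = 0.672 m; v₂²/2g = 1.55²/19.62 = 0.122 m.
Total head H = z₁ + ψ₁ + v₁²/2g = 155.81 + 20.69 + 0.672 = 177.17 m.
ψ₂ = H − z₂ − v₂²/2g = 177.17 − 170.24 − 0.122 = 6.81 m.
P₂ = ρgψ₂ = 1000 × 9.81 × 6.81 ≈ 66.8 kPa.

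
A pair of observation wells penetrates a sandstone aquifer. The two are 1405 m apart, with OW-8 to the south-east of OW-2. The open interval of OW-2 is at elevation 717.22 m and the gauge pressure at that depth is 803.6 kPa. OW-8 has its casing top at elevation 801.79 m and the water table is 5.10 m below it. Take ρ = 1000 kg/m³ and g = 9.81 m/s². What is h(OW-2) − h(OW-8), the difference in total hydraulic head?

Δh ≈ 2.45 m

Pressure head at OW-2: ψ = P/(ρg) = 803.6×1000 / (1000 × 9.81) = 81.92 m.
Total head at OW-2: h = z + ψ = 717.22 + 81.92 = 799.14 m.
Total head at OW-8: h = 801.79 − 5.10 = 796.69 m.
Head difference: h(OW-2) − h(OW-8) = 799.14 − 796.69 = 2.45 m.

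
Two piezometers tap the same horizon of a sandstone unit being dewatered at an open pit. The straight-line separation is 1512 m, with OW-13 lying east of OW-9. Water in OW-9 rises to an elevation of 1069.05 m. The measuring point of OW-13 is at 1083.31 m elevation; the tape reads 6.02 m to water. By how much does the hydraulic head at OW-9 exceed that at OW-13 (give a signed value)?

Δh ≈ -8.24 m

Total head at OW-9: h = 1069.05 m (water level in the piezometer is the total head).
Total head at OW-13: h = 1083.31 − 6.02 = 1077.29 m.
Head difference: h(OW-9) − h(OW-13) = 1069.05 − 1077.29 = -8.24 m.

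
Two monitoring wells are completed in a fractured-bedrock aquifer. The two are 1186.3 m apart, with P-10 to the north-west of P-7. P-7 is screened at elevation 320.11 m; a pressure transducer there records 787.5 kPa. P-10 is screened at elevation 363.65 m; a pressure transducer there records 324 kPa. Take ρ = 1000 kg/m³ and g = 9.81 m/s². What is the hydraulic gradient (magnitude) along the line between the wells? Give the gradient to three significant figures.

Pressure head at P-7: ψ = P/(ρg) = 787.5×1000 / (1000 × 9.81) = 80.28 m.
Total head at P-7: h = z + ψ = 320.11 + 80.28 = 400.39 m.
Pressure head at P-10: ψ = P/(ρg) = 324×1000 / (1000 × 9.81) = 33.03 m.
Total head at P-10: h = z + ψ = 363.65 + 33.03 = 396.68 m.
Head difference: h(P-7) − h(P-10) = 400.39 − 396.68 = 3.71 m.
Hydraulic gradient: i = |Δh| / L = 3.71 / 1186.3 = 0.00313.

i ≈ 0.00313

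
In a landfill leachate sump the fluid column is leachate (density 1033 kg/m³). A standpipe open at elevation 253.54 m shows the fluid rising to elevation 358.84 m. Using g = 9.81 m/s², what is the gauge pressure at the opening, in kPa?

Pressure head ψ = h − z = 358.84 − 253.54 = 105.30 m.
P = ρgψ = 1033 × 9.81 × 105.30 = 1067082 Pa ≈ 1070 kPa.

P ≈ 1070 kPa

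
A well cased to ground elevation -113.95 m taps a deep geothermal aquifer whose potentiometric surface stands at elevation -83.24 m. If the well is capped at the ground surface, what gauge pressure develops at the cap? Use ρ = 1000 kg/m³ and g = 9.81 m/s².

P ≈ 301 kPa

Head above the cap: Δh = -83.24 − (-113.95) = 30.71 m.
P = ρgΔh = 1000 × 9.81 × 30.71 = 301265 Pa ≈ 301 kPa.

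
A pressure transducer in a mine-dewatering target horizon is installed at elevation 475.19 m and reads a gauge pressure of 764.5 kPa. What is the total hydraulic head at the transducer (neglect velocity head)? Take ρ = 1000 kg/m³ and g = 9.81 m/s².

ψ = P/(ρg) = 764.5×1000 / (1000 × 9.81) = 77.93 m.
h = z + ψ = 475.19 + 77.93 = 553.12 m.

h ≈ 553.12 m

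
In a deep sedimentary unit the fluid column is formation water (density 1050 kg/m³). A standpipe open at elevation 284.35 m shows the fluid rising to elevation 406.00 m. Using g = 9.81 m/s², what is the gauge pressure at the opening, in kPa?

P ≈ 1250 kPa

Pressure head ψ = h − z = 406.00 − 284.35 = 121.65 m.
P = ρgψ = 1050 × 9.81 × 121.65 = 1253056 Pa ≈ 1250 kPa.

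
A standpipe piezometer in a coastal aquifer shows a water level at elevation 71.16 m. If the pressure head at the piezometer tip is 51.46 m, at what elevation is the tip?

z = h − ψ = 71.16 − 51.46 = 19.70 m.

z ≈ 19.70 m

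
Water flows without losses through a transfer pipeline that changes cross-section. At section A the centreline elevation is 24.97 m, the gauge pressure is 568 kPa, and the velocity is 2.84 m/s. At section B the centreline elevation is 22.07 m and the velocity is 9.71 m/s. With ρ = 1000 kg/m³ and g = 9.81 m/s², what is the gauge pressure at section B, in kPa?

P₂ ≈ 553 kPa

Pressure head at A: ψ₁ = P₁/(ρg) = 568×1000 / (1000 × 9.81) = 57.90 m.
Velocity heads: v₁²/2g = 2.84²/19.62 = 0.411 m; v₂²/2g = 9.71²/19.62 = 4.806 m.
Total head H = z₁ + ψ₁ + v₁²/2g = 24.97 + 57.90 + 0.411 = 83.28 m.
ψ₂ = H − z₂ − v₂²/2g = 83.28 − 22.07 − 4.806 = 56.40 m.
P₂ = ρgψ₂ = 1000 × 9.81 × 56.40 ≈ 553 kPa.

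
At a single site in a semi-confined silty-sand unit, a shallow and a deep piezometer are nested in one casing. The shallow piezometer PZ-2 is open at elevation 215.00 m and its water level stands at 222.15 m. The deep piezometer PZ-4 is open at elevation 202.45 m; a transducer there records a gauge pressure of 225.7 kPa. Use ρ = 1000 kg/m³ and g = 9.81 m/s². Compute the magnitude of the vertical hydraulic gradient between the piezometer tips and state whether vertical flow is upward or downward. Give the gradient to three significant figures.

Total head at PZ-2: h = 222.15 m (water level in the standpipe).
Pressure head at PZ-4: ψ = P/(ρg) = 225.7×1000 / (1000 × 9.81) = 23.01 m.
Total head at PZ-4: h = z + ψ = 202.45 + 23.01 = 225.46 m.
Δh = h(PZ-2) − h(PZ-4) = 222.15 − 225.46 = -3.31 m.
Vertical separation Δz = 215.00 − 202.45 = 12.55 m.
|i_v| = |Δh| / Δz = 3.31 / 12.55 = 0.264.
Head is higher in the deep piezometer, so vertical flow is upward (discharge condition).

|i_v| ≈ 0.264; vertical flow is upward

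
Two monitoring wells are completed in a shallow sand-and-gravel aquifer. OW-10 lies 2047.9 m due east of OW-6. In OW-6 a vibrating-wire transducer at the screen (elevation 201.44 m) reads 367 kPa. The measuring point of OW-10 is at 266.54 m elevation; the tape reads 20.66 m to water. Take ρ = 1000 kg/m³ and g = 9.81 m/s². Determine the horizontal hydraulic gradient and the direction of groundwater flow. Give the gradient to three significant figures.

Pressure head at OW-6: ψ = P/(ρg) = 367×1000 / (1000 × 9.81) = 37.41 m.
Total head at OW-6: h = z + ψ = 201.44 + 37.41 = 238.85 m.
Total head at OW-10: h = 266.54 − 20.66 = 245.88 m.
Head difference: h(OW-6) − h(OW-10) = 238.85 − 245.88 = -7.03 m.
Hydraulic gradient: i = |Δh| / L = 7.03 / 2047.9 = 0.00343.
Flow is from higher to lower head: from OW-10 toward OW-6, i.e. toward the west.

i ≈ 0.00343; groundwater flows toward the west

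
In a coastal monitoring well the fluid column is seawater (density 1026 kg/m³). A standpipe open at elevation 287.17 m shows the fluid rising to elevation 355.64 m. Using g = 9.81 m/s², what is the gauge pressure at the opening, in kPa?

P ≈ 689 kPa

Pressure head ψ = h − z = 355.64 − 287.17 = 68.47 m.
P = ρgψ = 1026 × 9.81 × 68.47 = 689155 Pa ≈ 689 kPa.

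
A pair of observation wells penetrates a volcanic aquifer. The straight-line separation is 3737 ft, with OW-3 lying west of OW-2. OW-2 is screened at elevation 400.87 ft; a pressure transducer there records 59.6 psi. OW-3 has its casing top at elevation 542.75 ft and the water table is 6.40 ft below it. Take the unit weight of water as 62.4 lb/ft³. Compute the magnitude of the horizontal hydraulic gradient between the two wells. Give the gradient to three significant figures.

i ≈ 0.000551

Pressure head at OW-2: ψ = 144·P/γ = 144 × 59.6 / 62.4 = 137.54 ft.
Total head at OW-2: h = z + ψ = 400.87 + 137.54 = 538.41 ft.
Total head at OW-3: h = 542.75 − 6.40 = 536.35 ft.
Head difference: h(OW-2) − h(OW-3) = 538.41 − 536.35 = 2.06 ft.
Hydraulic gradient: i = |Δh| / L = 2.06 / 3737 = 0.000551.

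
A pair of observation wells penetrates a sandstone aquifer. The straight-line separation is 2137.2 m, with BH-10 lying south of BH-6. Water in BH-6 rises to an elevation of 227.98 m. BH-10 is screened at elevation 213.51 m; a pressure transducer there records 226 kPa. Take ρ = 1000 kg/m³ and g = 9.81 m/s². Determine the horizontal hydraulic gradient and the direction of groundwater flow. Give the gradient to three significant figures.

Total head at BH-6: h = 227.98 m (water level in the piezometer is the total head).
Pressure head at BH-10: ψ = P/(ρg) = 226×1000 / (1000 × 9.81) = 23.04 m.
Total head at BH-10: h = z + ψ = 213.51 + 23.04 = 236.55 m.
Head difference: h(BH-6) − h(BH-10) = 227.98 − 236.55 = -8.57 m.
Hydraulic gradient: i = |Δh| / L = 8.57 / 2137.2 = 0.00401.
Flow is from higher to lower head: from BH-10 toward BH-6, i.e. toward the north.

i ≈ 0.00401; groundwater flows toward the north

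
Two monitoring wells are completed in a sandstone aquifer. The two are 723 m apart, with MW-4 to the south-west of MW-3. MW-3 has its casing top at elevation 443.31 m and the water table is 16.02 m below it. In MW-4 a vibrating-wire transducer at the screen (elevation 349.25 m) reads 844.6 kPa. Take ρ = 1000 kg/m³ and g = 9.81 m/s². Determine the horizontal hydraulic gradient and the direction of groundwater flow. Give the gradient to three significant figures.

Total head at MW-3: h = 443.31 − 16.02 = 427.29 m.
Pressure head at MW-4: ψ = P/(ρg) = 844.6×1000 / (1000 × 9.81) = 86.10 m.
Total head at MW-4: h = z + ψ = 349.25 + 86.10 = 435.35 m.
Head difference: h(MW-3) − h(MW-4) = 427.29 − 435.35 = -8.06 m.
Hydraulic gradient: i = |Δh| / L = 8.06 / 723 = 0.0111.
Flow is from higher to lower head: from MW-4 toward MW-3, i.e. toward the north-east.

i ≈ 0.0111; groundwater flows toward the north-east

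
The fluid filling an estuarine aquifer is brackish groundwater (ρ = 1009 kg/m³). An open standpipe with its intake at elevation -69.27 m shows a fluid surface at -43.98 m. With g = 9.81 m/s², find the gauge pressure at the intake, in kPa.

Pressure head ψ = h − z = -43.98 − (-69.27) = 25.29 m.
P = ρgψ = 1009 × 9.81 × 25.29 = 250328 Pa ≈ 250 kPa.

P ≈ 250 kPa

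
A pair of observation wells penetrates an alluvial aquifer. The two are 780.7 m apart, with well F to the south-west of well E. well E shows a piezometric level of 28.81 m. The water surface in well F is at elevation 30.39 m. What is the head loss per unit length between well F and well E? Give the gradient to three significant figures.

Total head at well E: h = 28.81 m (water level in the piezometer is the total head).
Total head at well F: h = 30.39 m (water level in the piezometer is the total head).
Head difference: h(well E) − h(well F) = 28.81 − 30.39 = -1.58 m.
Hydraulic gradient: i = |Δh| / L = 1.58 / 780.7 = 0.00202.

i ≈ 0.00202 m/m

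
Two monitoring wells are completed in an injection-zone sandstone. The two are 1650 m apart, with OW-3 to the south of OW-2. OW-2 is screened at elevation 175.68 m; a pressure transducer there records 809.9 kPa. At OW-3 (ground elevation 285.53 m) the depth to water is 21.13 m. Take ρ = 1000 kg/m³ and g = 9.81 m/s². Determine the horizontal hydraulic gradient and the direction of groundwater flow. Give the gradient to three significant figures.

Pressure head at OW-2: ψ = P/(ρg) = 809.9×1000 / (1000 × 9.81) = 82.56 m.
Total head at OW-2: h = z + ψ = 175.68 + 82.56 = 258.24 m.
Total head at OW-3: h = 285.53 − 21.13 = 264.40 m.
Head difference: h(OW-2) − h(OW-3) = 258.24 − 264.40 = -6.16 m.
Hydraulic gradient: i = |Δh| / L = 6.16 / 1650 = 0.00373.
Flow is from higher to lower head: from OW-3 toward OW-2, i.e. toward the north.

i ≈ 0.00373; groundwater flows toward the north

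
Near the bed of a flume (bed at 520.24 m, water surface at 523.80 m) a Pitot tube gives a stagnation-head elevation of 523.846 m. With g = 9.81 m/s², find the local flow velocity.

v ≈ 0.950 m/s

Near the bed, under hydrostatic conditions, the piezometric head (z + ψ) equals the free-surface elevation, 523.80 m.
Velocity head = total − piezometric = 523.846 − 523.80 = 0.046 m.
v = √(2g·h_v) = √(2 × 9.81 × 0.046) = 0.950 m/s.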